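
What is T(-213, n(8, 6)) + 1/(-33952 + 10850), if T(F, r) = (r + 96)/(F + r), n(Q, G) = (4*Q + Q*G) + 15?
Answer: -1103150/681509 ≈ -1.6187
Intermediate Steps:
n(Q, G) = 15 + 4*Q + G*Q (n(Q, G) = (4*Q + G*Q) + 15 = 15 + 4*Q + G*Q)
T(F, r) = (96 + r)/(F + r)
T(-213, n(8, 6)) + 1/(-33952 + 10850) = (96 + (15 + 4*8 + 6*8))/(-213 + (15 + 4*8 + 6*8)) + 1/(-33952 + 10850) = (96 + (15 + 32 + 48))/(-213 + (15 + 32 + 48)) + 1/(-23102) = (96 + 95)/(-213 + 95) - 1/23102 = 191/(-118) - 1/23102 = -1/118*191 - 1/23102 = -191/118 - 1/23102 = -1103150/681509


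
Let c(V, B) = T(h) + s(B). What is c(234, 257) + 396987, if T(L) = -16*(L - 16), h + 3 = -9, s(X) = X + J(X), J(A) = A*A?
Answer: 463741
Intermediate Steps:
J(A) = A**2
s(X) = X + X**2
h = -12 (h = -3 - 9 = -12)
T(L) = 256 - 16*L (T(L) = -16*(-16 + L) = 256 - 16*L)
c(V, B) = 448 + B*(1 + B) (c(V, B) = (256 - 16*(-12)) + B*(1 + B) = (256 + 192) + B*(1 + B) = 448 + B*(1 + B))
c(234, 257) + 396987 = (448 + 257 + 257**2) + 396987 = (448 + 257 + 66049) + 396987 = 66754 + 396987 = 463741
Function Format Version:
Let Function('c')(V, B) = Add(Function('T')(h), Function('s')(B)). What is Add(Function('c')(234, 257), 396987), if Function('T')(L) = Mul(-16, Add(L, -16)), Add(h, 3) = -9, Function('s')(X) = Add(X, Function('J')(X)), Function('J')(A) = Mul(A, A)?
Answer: 463741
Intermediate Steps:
Function('J')(A) = Pow(A, 2)
Function('s')(X) = Add(X, Pow(X, 2))
h = -12 (h = Add(-3, -9) = -12)
Function('T')(L) = Add(256, Mul(-16, L)) (Function('T')(L) = Mul(-16, Add(-16, L)) = Add(256, Mul(-16, L)))
Function('c')(V, B) = Add(448, Mul(B, Add(1, B))) (Function('c')(V, B) = Add(Add(256, Mul(-16, -12)), Mul(B, Add(1, B))) = Add(Add(256, 192), Mul(B, Add(1, B))) = Add(448, Mul(B, Add(1, B))))
Add(Function('c')(234, 257), 396987) = Add(Add(448, 257, Pow(257, 2)), 396987) = Add(Add(448, 257, 66049), 396987) = Add(66754, 396987) = 463741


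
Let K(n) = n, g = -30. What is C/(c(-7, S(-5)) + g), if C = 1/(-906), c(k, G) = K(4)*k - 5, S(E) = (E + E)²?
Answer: 1/57078 ≈ 1.7520e-5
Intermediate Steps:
S(E) = 4*E² (S(E) = (2*E)² = 4*E²)
c(k, G) = -5 + 4*k (c(k, G) = 4*k - 5 = -5 + 4*k)
C = -1/906 ≈ -0.0011038
C/(c(-7, S(-5)) + g) = -1/(906*((-5 + 4*(-7)) - 30)) = -1/(906*((-5 - 28) - 30)) = -1/(906*(-33 - 30)) = -1/906/(-63) = -1/906*(-1/63) = 1/57078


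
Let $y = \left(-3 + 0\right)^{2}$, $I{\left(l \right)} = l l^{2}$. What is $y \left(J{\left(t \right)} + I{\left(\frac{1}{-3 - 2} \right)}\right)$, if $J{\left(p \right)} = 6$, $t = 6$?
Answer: $\frac{6741}{125} \approx 53.928$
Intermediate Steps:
$I{\left(l \right)} = l^{3}$
$y = 9$ ($y = \left(-3\right)^{2} = 9$)
$y \left(J{\left(t \right)} + I{\left(\frac{1}{-3 - 2} \right)}\right) = 9 \left(6 + \left(\frac{1}{-3 - 2}\right)^{3}\right) = 9 \left(6 + \left(\frac{1}{-5}\right)^{3}\right) = 9 \left(6 + \left(- \frac{1}{5}\right)^{3}\right) = 9 \left(6 - \frac{1}{125}\right) = 9 \cdot \frac{749}{125} = \frac{6741}{125}$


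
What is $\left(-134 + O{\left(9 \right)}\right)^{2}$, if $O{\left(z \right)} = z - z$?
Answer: $17956$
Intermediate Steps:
$O{\left(z \right)} = 0$
$\left(-134 + O{\left(9 \right)}\right)^{2} = \left(-134 + 0\right)^{2} = \left(-134\right)^{2} = 17956$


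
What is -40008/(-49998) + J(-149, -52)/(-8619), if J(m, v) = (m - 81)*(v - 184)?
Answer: -30372596/5524779 ≈ -5.4975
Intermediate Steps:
J(m, v) = (-184 + v)*(-81 + m) (J(m, v) = (-81 + m)*(-184 + v) = (-184 + v)*(-81 + m))
-40008/(-49998) + J(-149, -52)/(-8619) = -40008/(-49998) + (14904 - 184*(-149) - 81*(-52) - 149*(-52))/(-8619) = -40008*(-1/49998) + (14904 + 27416 + 4212 + 7748)*(-1/8619) = 6668/8333 + 54280*(-1/8619) = 6668/8333 - 54280/8619 = -30372596/5524779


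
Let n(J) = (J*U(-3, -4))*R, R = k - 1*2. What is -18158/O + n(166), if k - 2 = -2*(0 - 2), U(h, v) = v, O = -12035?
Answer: -31946802/12035 ≈ -2654.5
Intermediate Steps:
k = 6 (k = 2 - 2*(0 - 2) = 2 - 2*(-2) = 2 + 4 = 6)
R = 4 (R = 6 - 1*2 = 6 - 2 = 4)
n(J) = -16*J (n(J) = (J*(-4))*4 = -4*J*4 = -16*J)
-18158/O + n(166) = -18158/(-12035) - 16*166 = -18158*(-1/12035) - 2656 = 18158/12035 - 2656 = -31946802/12035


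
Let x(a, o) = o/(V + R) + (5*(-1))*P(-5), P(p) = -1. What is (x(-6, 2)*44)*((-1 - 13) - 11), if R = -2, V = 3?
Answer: -7700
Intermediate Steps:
x(a, o) = 5 + o (x(a, o) = o/(3 - 2) + (5*(-1))*(-1) = o/1 - 5*(-1) = 1*o + 5 = o + 5 = 5 + o)
(x(-6, 2)*44)*((-1 - 13) - 11) = ((5 + 2)*44)*((-1 - 13) - 11) = (7*44)*(-14 - 11) = 308*(-25) = -7700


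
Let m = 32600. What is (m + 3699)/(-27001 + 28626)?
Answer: 36299/1625 ≈ 22.338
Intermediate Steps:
(m + 3699)/(-27001 + 28626) = (32600 + 3699)/(-27001 + 28626) = 36299/1625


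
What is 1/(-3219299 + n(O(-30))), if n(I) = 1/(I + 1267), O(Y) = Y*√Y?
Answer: -656853293018/2114607148849697903 - 15*I*√30/8458428595398791612 ≈ -3.1063e-7 - 9.7132e-18*I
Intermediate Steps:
O(Y) = Y^(3/2)
n(I) = 1/(1267 + I)
1/(-3219299 + n(O(-30))) = 1/(-3219299 + 1/(1267 + (-30)^(3/2))) = 1/(-3219299 + 1/(1267 - 30*I*√30))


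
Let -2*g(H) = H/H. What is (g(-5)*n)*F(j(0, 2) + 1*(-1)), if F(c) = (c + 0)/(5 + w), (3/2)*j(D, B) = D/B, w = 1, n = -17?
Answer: -17/12 ≈ -1.4167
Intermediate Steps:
j(D, B) = 2*D/(3*B) (j(D, B) = 2*(D/B)/3 = 2*D/(3*B))
g(H) = -1/2 (g(H) = -H/(2*H) = -1/2*1 = -1/2)
F(c) = c/6 (F(c) = (c + 0)/(5 + 1) = c/6)
(g(-5)*n)*F(j(0, 2) + 1*(-1)) = (-1/2*(-17))*(((2/3)*0/2 + 1*(-1))/6) = 17*(((2/3)*0*(1/2) - 1)/6)/2 = 17*((0 - 1)/6)/2 = 17*((1/6)*(-1))/2 = (17/2)*(-1/6) = -17/12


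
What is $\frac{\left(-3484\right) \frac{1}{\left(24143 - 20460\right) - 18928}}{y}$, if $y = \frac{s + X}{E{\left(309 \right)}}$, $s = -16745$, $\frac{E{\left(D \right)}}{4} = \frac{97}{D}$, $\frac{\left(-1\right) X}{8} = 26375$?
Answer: $- \frac{1351792}{1072839510225} \approx -1.26 \cdot 10^{-6}$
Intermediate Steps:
$X = -211000$ ($X = \left(-8\right) 26375 = -211000$)
$E{\left(D \right)} = \frac{388}{D}$ ($E{\left(D \right)} = 4 \frac{97}{D} = \frac{388}{D}$)
$y = - \frac{70373205}{388}$ ($y = \frac{-16745 - 211000}{388 \cdot \frac{1}{309}} = - \frac{227745}{388 \cdot \frac{1}{309}} = - \frac{227745}{\frac{388}{309}} = \left(-227745\right) \frac{309}{388} = - \frac{70373205}{388} \approx -1.8137 \cdot 10^{5}$)
$\frac{\left(-3484\right) \frac{1}{\left(24143 - 20460\right) - 18928}}{y} = \frac{\left(-3484\right) \frac{1}{\left(24143 - 20460\right) - 18928}}{- \frac{70373205}{388}} = - \frac{3484}{3683 - 18928} \left(- \frac{388}{70373205}\right) = - \frac{3484}{-15245} \left(- \frac{388}{70373205}\right) = \left(-3484\right) \left(- \frac{1}{15245}\right) \left(- \frac{388}{70373205}\right) = \frac{3484}{15245} \left(- \frac{388}{70373205}\right) = - \frac{1351792}{1072839510225}$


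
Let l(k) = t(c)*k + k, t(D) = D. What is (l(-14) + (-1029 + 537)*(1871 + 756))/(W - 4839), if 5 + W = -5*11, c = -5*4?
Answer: 1292218/4899 ≈ 263.77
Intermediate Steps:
c = -20
l(k) = -19*k (l(k) = -20*k + k = -19*k)
W = -60 (W = -5 - 5*11 = -5 - 55 = -60)
(l(-14) + (-1029 + 537)*(1871 + 756))/(W - 4839) = (-19*(-14) + (-1029 + 537)*(1871 + 756))/(-60 - 4839) = (266 - 492*2627)/(-4899) = (266 - 1292484)*(-1/4899) = -1292218*(-1/4899) = 1292218/4899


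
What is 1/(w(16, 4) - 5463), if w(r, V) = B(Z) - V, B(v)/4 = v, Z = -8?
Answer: -1/5499 ≈ -0.00018185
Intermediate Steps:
B(v) = 4*v
w(r, V) = -32 - V (w(r, V) = 4*(-8) - V = -32 - V)
1/(w(16, 4) - 5463) = 1/((-32 - 1*4) - 5463) = 1/((-32 - 4) - 5463) = 1/(-36 - 5463) = 1/(-5499) = -1/5499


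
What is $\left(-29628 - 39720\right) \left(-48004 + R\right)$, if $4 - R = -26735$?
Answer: $1474685220$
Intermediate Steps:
$R = 26739$ ($R = 4 - -26735 = 4 + 26735 = 26739$)
$\left(-29628 - 39720\right) \left(-48004 + R\right) = \left(-29628 - 39720\right) \left(-48004 + 26739\right) = \left(-69348\right) \left(-21265\right) = 1474685220$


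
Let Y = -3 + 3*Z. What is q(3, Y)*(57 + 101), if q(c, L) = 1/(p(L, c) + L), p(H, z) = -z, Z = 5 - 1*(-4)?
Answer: 158/21 ≈ 7.5238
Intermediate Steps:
Z = 9 (Z = 5 + 4 = 9)
Y = 24 (Y = -3 + 3*9 = -3 + 27 = 24)
q(c, L) = 1/(L - c) (q(c, L) = 1/(-c + L) = 1/(L - c))
q(3, Y)*(57 + 101) = (57 + 101)/(24 - 1*3) = 158/(24 - 3) = 158/21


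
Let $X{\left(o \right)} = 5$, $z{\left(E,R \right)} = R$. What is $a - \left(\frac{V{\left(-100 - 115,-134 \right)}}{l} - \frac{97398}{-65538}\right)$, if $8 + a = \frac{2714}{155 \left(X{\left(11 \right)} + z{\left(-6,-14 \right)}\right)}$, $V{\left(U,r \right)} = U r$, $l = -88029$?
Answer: $- \frac{183886932883}{16559868765} \approx -11.104$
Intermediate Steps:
$a = - \frac{13874}{1395}$ ($a = -8 + \frac{2714}{155 \left(5 - 14\right)} = -8 + \frac{2714}{155 \left(-9\right)} = -8 + \frac{2714}{-1395} = -8 + 2714 \left(- \frac{1}{1395}\right) = -8 - \frac{2714}{1395} = - \frac{13874}{1395} \approx -9.9455$)
$a - \left(\frac{V{\left(-100 - 115,-134 \right)}}{l} - \frac{97398}{-65538}\right) = - \frac{13874}{1395} - \left(\frac{\left(-100 - 115\right) \left(-134\right)}{-88029} - \frac{97398}{-65538}\right) = - \frac{13874}{1395} - \left(\left(-100 - 115\right) \left(-134\right) \left(- \frac{1}{88029}\right) - - \frac{5411}{3641}\right) = - \frac{13874}{1395} - \left(\left(-215\right) \left(-134\right) \left(- \frac{1}{88029}\right) + \frac{5411}{3641}\right) = - \frac{13874}{1395} - \left(28810 \left(- \frac{1}{88029}\right) + \frac{5411}{3641}\right) = - \frac{13874}{1395} - \left(- \frac{28810}{88029} + \frac{5411}{3641}\right) = - \frac{13874}{1395} - \frac{371427709}{320513589} = - \frac{183886932883}{16559868765}$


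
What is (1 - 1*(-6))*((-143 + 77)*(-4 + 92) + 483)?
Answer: -37275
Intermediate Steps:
(1 - 1*(-6))*((-143 + 77)*(-4 + 92) + 483) = (1 + 6)*(-66*88 + 483) = 7*(-5808 + 483) = 7*(-5325) = -37275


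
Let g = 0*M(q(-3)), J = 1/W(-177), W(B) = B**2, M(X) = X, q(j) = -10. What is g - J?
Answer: -1/31329 ≈ -3.1919e-5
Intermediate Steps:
J = 1/31329 (J = 1/((-177)**2) = 1/31329 ≈ 3.1919e-5)
g = 0 (g = 0*(-10) = 0)
g - J = 0 - 1*1/31329 = 0 - 1/31329 = -1/31329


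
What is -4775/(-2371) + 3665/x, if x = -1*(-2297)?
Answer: 19657890/5446187 ≈ 3.6095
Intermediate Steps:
x = 2297
-4775/(-2371) + 3665/x = -4775/(-2371) + 3665/2297 = -4775*(-1/2371) + 3665*(1/2297) = 4775/2371 + 3665/2297 = 19657890/5446187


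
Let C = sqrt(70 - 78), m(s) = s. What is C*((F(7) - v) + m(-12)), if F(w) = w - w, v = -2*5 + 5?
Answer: -14*I*sqrt(2) ≈ -19.799*I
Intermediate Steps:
v = -5 (v = -10 + 5 = -5)
F(w) = 0
C = 2*I*sqrt(2) (C = sqrt(-8) = 2*I*sqrt(2) ≈ 2.8284*I)
C*((F(7) - v) + m(-12)) = (2*I*sqrt(2))*((0 - 1*(-5)) - 12) = (2*I*sqrt(2))*((0 + 5) - 12) = (2*I*sqrt(2))*(5 - 12) = (2*I*sqrt(2))*(-7) = -14*I*sqrt(2)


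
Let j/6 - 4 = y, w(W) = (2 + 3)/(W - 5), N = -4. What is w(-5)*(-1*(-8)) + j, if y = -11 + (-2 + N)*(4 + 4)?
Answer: -334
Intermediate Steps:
w(W) = 5/(-5 + W)
y = -59 (y = -11 + (-2 - 4)*(4 + 4) = -11 - 6*8 = -11 - 48 = -59)
j = -330 (j = 24 + 6*(-59) = 24 - 354 = -330)
w(-5)*(-1*(-8)) + j = (5/(-5 - 5))*(-1*(-8)) - 330 = (5/(-10))*8 - 330 = (5*(-⅒))*8 - 330 = -½*8 - 330 = -4 - 330 = -334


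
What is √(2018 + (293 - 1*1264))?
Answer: √1047 ≈ 32.357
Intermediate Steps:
√(2018 + (293 - 1*1264)) = √(2018 + (293 - 1264)) = √(2018 - 971) = √1047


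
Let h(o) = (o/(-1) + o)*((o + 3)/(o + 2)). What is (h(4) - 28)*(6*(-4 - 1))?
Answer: 840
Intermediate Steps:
h(o) = 0 (h(o) = (o*(-1) + o)*((3 + o)/(2 + o)) = (-o + o)*((3 + o)/(2 + o)) = 0*((3 + o)/(2 + o)) = 0)
(h(4) - 28)*(6*(-4 - 1)) = (0 - 28)*(6*(-4 - 1)) = -168*(-5) = -28*(-30) = 840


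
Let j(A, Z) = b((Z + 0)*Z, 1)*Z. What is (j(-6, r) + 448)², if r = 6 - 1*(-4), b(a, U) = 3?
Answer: 228484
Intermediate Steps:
r = 10 (r = 6 + 4 = 10)
j(A, Z) = 3*Z
(j(-6, r) + 448)² = (3*10 + 448)² = (30 + 448)² = 478² = 228484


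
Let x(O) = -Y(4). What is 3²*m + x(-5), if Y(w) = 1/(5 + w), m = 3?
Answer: 242/9 ≈ 26.889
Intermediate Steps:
x(O) = -⅑ (x(O) = -1/(5 + 4) = -1/9 = -1*⅑ = -⅑)
3²*m + x(-5) = 3²*3 - ⅑ = 9*3 - ⅑ = 27 - ⅑ = 242/9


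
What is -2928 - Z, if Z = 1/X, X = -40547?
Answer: -118721615/40547 ≈ -2928.0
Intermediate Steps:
Z = -1/40547 (Z = 1/(-40547) = -1/40547 ≈ -2.4663e-5)
-2928 - Z = -2928 - 1*(-1/40547) = -2928 + 1/40547 = -118721615/40547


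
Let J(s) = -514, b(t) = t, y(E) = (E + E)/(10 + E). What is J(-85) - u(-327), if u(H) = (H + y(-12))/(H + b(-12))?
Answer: -58187/113 ≈ -514.93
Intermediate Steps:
y(E) = 2*E/(10 + E) (y(E) = (2*E)/(10 + E) = 2*E/(10 + E))
u(H) = (12 + H)/(-12 + H) (u(H) = (H + 2*(-12)/(10 - 12))/(H - 12) = (H + 2*(-12)/(-2))/(-12 + H) = (H + 2*(-12)*(-1/2))/(-12 + H) = (H + 12)/(-12 + H) = (12 + H)/(-12 + H))
J(-85) - u(-327) = -514 - (12 - 327)/(-12 - 327) = -514 - (-315)/(-339) = -514 - (-1)*(-315)/339 = -514 - 1*105/113 = -514 - 105/113 = -58187/113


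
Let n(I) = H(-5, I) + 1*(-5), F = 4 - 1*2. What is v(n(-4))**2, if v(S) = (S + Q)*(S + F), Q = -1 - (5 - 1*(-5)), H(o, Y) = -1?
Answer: 4624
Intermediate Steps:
Q = -11 (Q = -1 - (5 + 5) = -1 - 1*10 = -1 - 10 = -11)
F = 2 (F = 4 - 2 = 2)
n(I) = -6 (n(I) = -1 + 1*(-5) = -1 - 5 = -6)
v(S) = (-11 + S)*(2 + S) (v(S) = (S - 11)*(S + 2) = (-11 + S)*(2 + S))
v(n(-4))**2 = (-22 + (-6)**2 - 9*(-6))**2 = (-22 + 36 + 54)**2 = 68**2 = 4624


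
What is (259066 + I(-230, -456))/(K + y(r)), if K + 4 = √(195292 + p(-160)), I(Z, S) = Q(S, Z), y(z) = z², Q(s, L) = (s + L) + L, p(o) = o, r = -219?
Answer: 1768585650/328525531 - 516300*√48783/2299678717 ≈ 5.3338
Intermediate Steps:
Q(s, L) = s + 2*L (Q(s, L) = (L + s) + L = s + 2*L)
I(Z, S) = S + 2*Z
K = -4 + 2*√48783 (K = -4 + √(195292 - 160) = -4 + √195132 = -4 + 2*√48783 ≈ 437.74)
(259066 + I(-230, -456))/(K + y(r)) = (259066 + (-456 + 2*(-230)))/((-4 + 2*√48783) + (-219)²) = (259066 + (-456 - 460))/((-4 + 2*√48783) + 47961) = (259066 - 916)/(47957 + 2*√48783) = 258150/(47957 + 2*√48783)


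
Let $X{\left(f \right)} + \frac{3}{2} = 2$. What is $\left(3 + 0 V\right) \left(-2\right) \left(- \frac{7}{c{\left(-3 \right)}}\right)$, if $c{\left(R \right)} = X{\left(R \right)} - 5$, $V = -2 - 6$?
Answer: $- \frac{28}{3} \approx -9.3333$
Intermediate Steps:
$V = -8$ ($V = -2 - 6 = -8$)
$X{\left(f \right)} = \frac{1}{2}$ ($X{\left(f \right)} = - \frac{3}{2} + 2 = \frac{1}{2}$)
$c{\left(R \right)} = - \frac{9}{2}$ ($c{\left(R \right)} = \frac{1}{2} - 5 = - \frac{9}{2}$)
$\left(3 + 0 V\right) \left(-2\right) \left(- \frac{7}{c{\left(-3 \right)}}\right) = \left(3 + 0 \left(-8\right)\right) \left(-2\right) \left(- \frac{7}{- \frac{9}{2}}\right) = \left(3 + 0\right) \left(-2\right) \left(\left(-7\right) \left(- \frac{2}{9}\right)\right) = 3 \left(-2\right) \frac{14}{9} = \left(-6\right) \frac{14}{9} = - \frac{28}{3}$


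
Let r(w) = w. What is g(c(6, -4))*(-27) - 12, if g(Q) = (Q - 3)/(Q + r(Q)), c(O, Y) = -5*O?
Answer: -537/20 ≈ -26.850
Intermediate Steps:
g(Q) = (-3 + Q)/(2*Q) (g(Q) = (Q - 3)/(Q + Q) = (-3 + Q)/((2*Q)) = (-3 + Q)*(1/(2*Q)) = (-3 + Q)/(2*Q))
g(c(6, -4))*(-27) - 12 = ((-3 - 5*6)/(2*((-5*6))))*(-27) - 12 = ((½)*(-3 - 30)/(-30))*(-27) - 12 = ((½)*(-1/30)*(-33))*(-27) - 12 = (11/20)*(-27) - 12 = -297/20 - 12 = -537/20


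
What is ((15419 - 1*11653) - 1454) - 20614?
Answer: -18302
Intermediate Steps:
((15419 - 1*11653) - 1454) - 20614 = ((15419 - 11653) - 1454) - 20614 = (3766 - 1454) - 20614 = 2312 - 20614 = -18302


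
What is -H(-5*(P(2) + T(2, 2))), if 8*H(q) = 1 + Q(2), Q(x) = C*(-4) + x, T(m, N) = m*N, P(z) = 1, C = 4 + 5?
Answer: 33/8 ≈ 4.1250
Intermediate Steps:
C = 9
T(m, N) = N*m
Q(x) = -36 + x (Q(x) = 9*(-4) + x = -36 + x)
H(q) = -33/8 (H(q) = (1 + (-36 + 2))/8 = (1 - 34)/8 = (1/8)*(-33) = -33/8)
-H(-5*(P(2) + T(2, 2))) = -1*(-33/8) = 33/8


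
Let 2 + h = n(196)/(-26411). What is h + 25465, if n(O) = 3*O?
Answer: 13724545/539 ≈ 25463.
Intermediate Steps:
h = -1090/539 (h = -2 + (3*196)/(-26411) = -2 + 588*(-1/26411) = -2 - 12/539 = -1090/539 ≈ -2.0223)
h + 25465 = -1090/539 + 25465 = 13724545/539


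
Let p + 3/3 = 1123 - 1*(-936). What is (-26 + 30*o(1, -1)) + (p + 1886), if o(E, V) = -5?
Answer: 3768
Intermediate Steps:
p = 2058 (p = -1 + (1123 - 1*(-936)) = -1 + (1123 + 936) = -1 + 2059 = 2058)
(-26 + 30*o(1, -1)) + (p + 1886) = (-26 + 30*(-5)) + (2058 + 1886) = (-26 - 150) + 3944 = -176 + 3944 = 3768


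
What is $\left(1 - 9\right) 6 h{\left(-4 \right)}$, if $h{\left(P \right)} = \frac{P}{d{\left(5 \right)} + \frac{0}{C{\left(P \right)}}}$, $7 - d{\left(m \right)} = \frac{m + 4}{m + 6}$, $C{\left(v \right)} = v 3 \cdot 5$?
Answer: $\frac{528}{17} \approx 31.059$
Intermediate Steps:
$C{\left(v \right)} = 15 v$ ($C{\left(v \right)} = 3 v 5 = 15 v$)
$d{\left(m \right)} = 7 - \frac{4 + m}{6 + m}$ ($d{\left(m \right)} = 7 - \frac{m + 4}{m + 6} = 7 - \frac{4 + m}{6 + m}$)
$h{\left(P \right)} = \frac{11 P}{68}$ ($h{\left(P \right)} = \frac{P}{\frac{2 \left(19 + 3 \cdot 5\right)}{6 + 5} + \frac{0}{15 P}} = \frac{P}{\frac{2 \left(19 + 15\right)}{11} + 0 \frac{1}{15 P}} = \frac{P}{2 \cdot \frac{1}{11} \cdot 34 + 0} = \frac{P}{\frac{68}{11} + 0} = \frac{P}{\frac{68}{11}} = P \frac{11}{68} = \frac{11 P}{68}$)
$\left(1 - 9\right) 6 h{\left(-4 \right)} = \left(1 - 9\right) 6 \cdot \frac{11}{68} \left(-4\right) = \left(1 - 9\right) 6 \left(- \frac{11}{17}\right) = \left(-8\right) 6 \left(- \frac{11}{17}\right) = \left(-48\right) \left(- \frac{11}{17}\right) = \frac{528}{17}$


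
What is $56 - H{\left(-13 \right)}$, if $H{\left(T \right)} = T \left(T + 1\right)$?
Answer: $-100$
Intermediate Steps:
$H{\left(T \right)} = T \left(1 + T\right)$
$56 - H{\left(-13 \right)} = 56 - - 13 \left(1 - 13\right) = 56 - \left(-13\right) \left(-12\right) = 56 - 156 = -100$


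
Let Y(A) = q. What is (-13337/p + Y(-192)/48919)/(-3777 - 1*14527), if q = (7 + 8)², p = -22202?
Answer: -657428153/19879967773952 ≈ -3.3070e-5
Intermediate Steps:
q = 225 (q = 15² = 225)
Y(A) = 225
(-13337/p + Y(-192)/48919)/(-3777 - 1*14527) = (-13337/(-22202) + 225/48919)/(-3777 - 1*14527) = (-13337*(-1/22202) + 225*(1/48919))/(-3777 - 14527) = (13337/22202 + 225/48919)/(-18304) = (657428153/1086099638)*(-1/18304) = -657428153/19879967773952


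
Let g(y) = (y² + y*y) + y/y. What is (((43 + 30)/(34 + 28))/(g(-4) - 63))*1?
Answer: -73/1860 ≈ -0.039247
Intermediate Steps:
g(y) = 1 + 2*y² (g(y) = (y² + y²) + 1 = 2*y² + 1 = 1 + 2*y²)
(((43 + 30)/(34 + 28))/(g(-4) - 63))*1 = (((43 + 30)/(34 + 28))/((1 + 2*(-4)²) - 63))*1 = ((73/62)/((1 + 2*16) - 63))*1 = ((73*(1/62))/((1 + 32) - 63))*1 = (73/(62*(33 - 63)))*1 = ((73/62)/(-30))*1 = ((73/62)*(-1/30))*1 = -73/1860*1 = -73/1860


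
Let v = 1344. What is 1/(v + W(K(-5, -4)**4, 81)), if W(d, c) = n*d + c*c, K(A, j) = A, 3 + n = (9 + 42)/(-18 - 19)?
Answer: 37/191235 ≈ 0.00019348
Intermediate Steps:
n = -162/37 (n = -3 + (9 + 42)/(-18 - 19) = -3 + 51/(-37) = -3 + 51*(-1/37) = -3 - 51/37 = -162/37 ≈ -4.3784)
W(d, c) = c**2 - 162*d/37 (W(d, c) = -162*d/37 + c*c = -162*d/37 + c**2 = c**2 - 162*d/37)
1/(v + W(K(-5, -4)**4, 81)) = 1/(1344 + (81**2 - 162/37*(-5)**4)) = 1/(1344 + (6561 - 162/37*625)) = 1/(1344 + (6561 - 101250/37)) = 1/(1344 + 141507/37) = 1/(191235/37) = 37/191235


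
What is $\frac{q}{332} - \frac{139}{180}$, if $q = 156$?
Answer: $- \frac{4517}{14940} \approx -0.30234$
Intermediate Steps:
$\frac{q}{332} - \frac{139}{180} = \frac{156}{332} - \frac{139}{180} = 156 \cdot \frac{1}{332} - \frac{139}{180} = \frac{39}{83} - \frac{139}{180} = - \frac{4517}{14940}$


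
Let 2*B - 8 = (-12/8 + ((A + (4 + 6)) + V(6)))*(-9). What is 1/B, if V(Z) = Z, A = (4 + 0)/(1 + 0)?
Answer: -4/317 ≈ -0.012618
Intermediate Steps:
A = 4 (A = 4/1 = 4*1 = 4)
B = -317/4 (B = 4 + ((-12/8 + ((4 + (4 + 6)) + 6))*(-9))/2 = 4 + ((-12*⅛ + ((4 + 10) + 6))*(-9))/2 = 4 + ((-3/2 + (14 + 6))*(-9))/2 = 4 + ((-3/2 + 20)*(-9))/2 = 4 + ((37/2)*(-9))/2 = 4 + (½)*(-333/2) = 4 - 333/4 = -317/4 ≈ -79.250)
1/B = 1/(-317/4) = -4/317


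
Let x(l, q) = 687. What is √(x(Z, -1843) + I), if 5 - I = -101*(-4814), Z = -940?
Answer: I*√485522 ≈ 696.79*I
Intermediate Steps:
I = -486209 (I = 5 - (-101)*(-4814) = 5 - 1*486214 = 5 - 486214 = -486209)
√(x(Z, -1843) + I) = √(687 - 486209) = √(-485522) = I*√485522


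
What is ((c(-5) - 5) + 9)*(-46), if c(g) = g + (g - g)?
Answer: 46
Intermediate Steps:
c(g) = g (c(g) = g + 0 = g)
((c(-5) - 5) + 9)*(-46) = ((-5 - 5) + 9)*(-46) = (-10 + 9)*(-46) = -1*(-46) = 46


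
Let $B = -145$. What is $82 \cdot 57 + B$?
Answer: $4529$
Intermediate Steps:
$82 \cdot 57 + B = 82 \cdot 57 - 145 = 4674 - 145 = 4529$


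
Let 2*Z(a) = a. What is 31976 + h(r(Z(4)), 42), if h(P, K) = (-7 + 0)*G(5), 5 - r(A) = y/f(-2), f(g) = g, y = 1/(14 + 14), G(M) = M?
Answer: 31941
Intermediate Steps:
Z(a) = a/2
y = 1/28 ≈ 0.035714
r(A) = 281/56 (r(A) = 5 - 1/(28*(-2)) = 5 - (-1)/(28*2) = 5 - 1*(-1/56) = 5 + 1/56 = 281/56)
h(P, K) = -35 (h(P, K) = (-7 + 0)*5 = -7*5 = -35)
31976 + h(r(Z(4)), 42) = 31976 - 35 = 31941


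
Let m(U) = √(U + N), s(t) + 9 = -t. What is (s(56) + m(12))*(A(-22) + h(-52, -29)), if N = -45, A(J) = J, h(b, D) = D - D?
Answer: 1430 - 22*I*√33 ≈ 1430.0 - 126.38*I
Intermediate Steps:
h(b, D) = 0
s(t) = -9 - t
m(U) = √(-45 + U) (m(U) = √(U - 45) = √(-45 + U))
(s(56) + m(12))*(A(-22) + h(-52, -29)) = ((-9 - 1*56) + √(-45 + 12))*(-22 + 0) = ((-9 - 56) + √(-33))*(-22) = (-65 + I*√33)*(-22) = 1430 - 22*I*√33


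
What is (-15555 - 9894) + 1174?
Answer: -24275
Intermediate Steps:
(-15555 - 9894) + 1174 = -25449 + 1174 = -24275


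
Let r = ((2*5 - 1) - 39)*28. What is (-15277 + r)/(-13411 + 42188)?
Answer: -16117/28777 ≈ -0.56007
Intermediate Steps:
r = -840 (r = ((10 - 1) - 39)*28 = (9 - 39)*28 = -30*28 = -840)
(-15277 + r)/(-13411 + 42188) = (-15277 - 840)/(-13411 + 42188) = -16117/28777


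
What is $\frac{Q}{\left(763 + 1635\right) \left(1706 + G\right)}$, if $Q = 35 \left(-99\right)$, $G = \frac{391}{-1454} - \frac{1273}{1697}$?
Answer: $- \frac{388621485}{458555888731} \approx -0.00084749$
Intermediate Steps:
$G = - \frac{2514469}{2467438}$ ($G = 391 \left(- \frac{1}{1454}\right) - \frac{1273}{1697} = - \frac{391}{1454} - \frac{1273}{1697} = - \frac{2514469}{2467438} \approx -1.0191$)
$Q = -3465$
$\frac{Q}{\left(763 + 1635\right) \left(1706 + G\right)} = - \frac{3465}{\left(763 + 1635\right) \left(1706 - \frac{2514469}{2467438}\right)} = - \frac{3465}{2398 \cdot \frac{4206934759}{2467438}} = - \frac{3465}{\frac{5044114776041}{1233719}} = \left(-3465\right) \frac{1233719}{5044114776041} = - \frac{388621485}{458555888731}$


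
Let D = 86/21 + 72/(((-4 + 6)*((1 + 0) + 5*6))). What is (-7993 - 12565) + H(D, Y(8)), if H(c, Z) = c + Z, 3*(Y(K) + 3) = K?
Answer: -13380053/651 ≈ -20553.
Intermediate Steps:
Y(K) = -3 + K/3
D = 3422/651 (D = 86*(1/21) + 72/((2*(1 + 30))) = 86/21 + 72/((2*31)) = 86/21 + 72/62 = 86/21 + 72*(1/62) = 86/21 + 36/31 = 3422/651 ≈ 5.2565)
H(c, Z) = Z + c
(-7993 - 12565) + H(D, Y(8)) = (-7993 - 12565) + ((-3 + (1/3)*8) + 3422/651) = -20558 + ((-3 + 8/3) + 3422/651) = -20558 + (-1/3 + 3422/651) = -20558 + 3205/651 = -13380053/651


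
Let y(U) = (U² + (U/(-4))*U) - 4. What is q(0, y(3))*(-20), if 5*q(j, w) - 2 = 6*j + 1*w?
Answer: -19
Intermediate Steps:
y(U) = -4 + 3*U²/4 (y(U) = (U² + (U*(-¼))*U) - 4 = (U² + (-U/4)*U) - 4 = (U² - U²/4) - 4 = 3*U²/4 - 4 = -4 + 3*U²/4)
q(j, w) = ⅖ + w/5 + 6*j/5 (q(j, w) = ⅖ + (6*j + 1*w)/5 = ⅖ + (6*j + w)/5 = ⅖ + (w + 6*j)/5 = ⅖ + (w/5 + 6*j/5) = ⅖ + w/5 + 6*j/5)
q(0, y(3))*(-20) = (⅖ + (-4 + (¾)*3²)/5 + (6/5)*0)*(-20) = (⅖ + (-4 + (¾)*9)/5 + 0)*(-20) = (⅖ + (-4 + 27/4)/5 + 0)*(-20) = (⅖ + (⅕)*(11/4) + 0)*(-20) = (⅖ + 11/20 + 0)*(-20) = (19/20)*(-20) = -19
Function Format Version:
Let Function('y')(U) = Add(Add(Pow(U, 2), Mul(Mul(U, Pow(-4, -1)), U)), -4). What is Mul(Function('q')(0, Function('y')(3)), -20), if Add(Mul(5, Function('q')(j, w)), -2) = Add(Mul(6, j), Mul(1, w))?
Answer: -19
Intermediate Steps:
Function('y')(U) = Add(-4, Mul(Rational(3, 4), Pow(U, 2))) (Function('y')(U) = Add(Add(Pow(U, 2), Mul(Mul(U, Rational(-1, 4)), U)), -4) = Add(Add(Pow(U, 2), Mul(Mul(Rational(-1, 4), U), U)), -4) = Add(Add(Pow(U, 2), Mul(Rational(-1, 4), Pow(U, 2))), -4) = Add(Mul(Rational(3, 4), Pow(U, 2)), -4) = Add(-4, Mul(Rational(3, 4), Pow(U, 2))))
Function('q')(j, w) = Add(Rational(2, 5), Mul(Rational(1, 5), w), Mul(Rational(6, 5), j)) (Function('q')(j, w) = Add(Rational(2, 5), Mul(Rational(1, 5), Add(Mul(6, j), Mul(1, w)))) = Add(Rational(2, 5), Mul(Rational(1, 5), Add(Mul(6, j), w))) = Add(Rational(2, 5), Mul(Rational(1, 5), Add(w, Mul(6, j)))) = Add(Rational(2, 5), Add(Mul(Rational(1, 5), w), Mul(Rational(6, 5), j))) = Add(Rational(2, 5), Mul(Rational(1, 5), w), Mul(Rational(6, 5), j)))
Mul(Function('q')(0, Function('y')(3)), -20) = Mul(Add(Rational(2, 5), Mul(Rational(1, 5), Add(-4, Mul(Rational(3, 4), Pow(3, 2)))), Mul(Rational(6, 5), 0)), -20) = Mul(Add(Rational(2, 5), Mul(Rational(1, 5), Add(-4, Mul(Rational(3, 4), 9))), 0), -20) = Mul(Add(Rational(2, 5), Mul(Rational(1, 5), Add(-4, Rational(27, 4))), 0), -20) = Mul(Add(Rational(2, 5), Mul(Rational(1, 5), Rational(11, 4)), 0), -20) = Mul(Add(Rational(2, 5), Rational(11, 20), 0), -20) = Mul(Rational(19, 20), -20) = -19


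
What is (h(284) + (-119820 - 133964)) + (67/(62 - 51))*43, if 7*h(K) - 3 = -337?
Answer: -19524875/77 ≈ -2.5357e+5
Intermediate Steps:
h(K) = -334/7 (h(K) = 3/7 + (⅐)*(-337) = 3/7 - 337/7 = -334/7)
(h(284) + (-119820 - 133964)) + (67/(62 - 51))*43 = (-334/7 + (-119820 - 133964)) + (67/(62 - 51))*43 = (-334/7 - 253784) + (67/11)*43 = -1776822/7 + (67*(1/11))*43 = -1776822/7 + (67/11)*43 = -1776822/7 + 2881/11 = -19524875/77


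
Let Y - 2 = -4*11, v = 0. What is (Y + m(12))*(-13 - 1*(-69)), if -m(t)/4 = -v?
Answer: -2352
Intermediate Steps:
m(t) = 0 (m(t) = -(-4)*0 = -4*0 = 0)
Y = -42 (Y = 2 - 4*11 = 2 - 44 = -42)
(Y + m(12))*(-13 - 1*(-69)) = (-42 + 0)*(-13 - 1*(-69)) = -42*(-13 + 69) = -42*56 = -2352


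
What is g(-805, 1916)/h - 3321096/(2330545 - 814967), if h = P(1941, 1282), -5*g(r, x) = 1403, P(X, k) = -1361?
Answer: -10236851173/5156754145 ≈ -1.9851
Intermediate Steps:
g(r, x) = -1403/5 (g(r, x) = -⅕*1403 = -1403/5)
h = -1361
g(-805, 1916)/h - 3321096/(2330545 - 814967) = -1403/5/(-1361) - 3321096/(2330545 - 814967) = -1403/5*(-1/1361) - 3321096/1515578 = 1403/6805 - 3321096*1/1515578 = 1403/6805 - 1660548/757789 = -10236851173/5156754145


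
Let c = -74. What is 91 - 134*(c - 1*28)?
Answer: 13759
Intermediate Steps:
91 - 134*(c - 1*28) = 91 - 134*(-74 - 1*28) = 91 - 134*(-74 - 28) = 91 - 134*(-102) = 91 + 13668 = 13759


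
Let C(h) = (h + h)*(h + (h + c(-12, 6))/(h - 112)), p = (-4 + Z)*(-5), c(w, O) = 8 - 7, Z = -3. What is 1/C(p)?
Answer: 11/26590 ≈ 0.00041369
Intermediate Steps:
c(w, O) = 1
p = 35 (p = (-4 - 3)*(-5) = -7*(-5) = 35)
C(h) = 2*h*(h + (1 + h)/(-112 + h)) (C(h) = (h + h)*(h + (h + 1)/(h - 112)) = (2*h)*(h + (1 + h)/(-112 + h)) = 2*h*(h + (1 + h)/(-112 + h)))
1/C(p) = 1/(2*35*(1 + 35² - 111*35)/(-112 + 35)) = 1/(2*35*(1 + 1225 - 3885)/(-77)) = 1/(2*35*(-1/77)*(-2659)) = 1/(26590/11) = 11/26590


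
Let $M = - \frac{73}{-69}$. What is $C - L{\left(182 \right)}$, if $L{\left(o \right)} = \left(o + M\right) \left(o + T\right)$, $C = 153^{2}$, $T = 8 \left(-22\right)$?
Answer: $\frac{513145}{23} \approx 22311.0$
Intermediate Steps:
$T = -176$
$M = \frac{73}{69}$ ($M = \left(-73\right) \left(- \frac{1}{69}\right) = \frac{73}{69} \approx 1.058$)
$C = 23409$
$L{\left(o \right)} = \left(-176 + o\right) \left(\frac{73}{69} + o\right)$ ($L{\left(o \right)} = \left(o + \frac{73}{69}\right) \left(o - 176\right) = \left(\frac{73}{69} + o\right) \left(-176 + o\right) = \left(-176 + o\right) \left(\frac{73}{69} + o\right)$)
$C - L{\left(182 \right)} = 23409 - \left(- \frac{12848}{69} + 182^{2} - \frac{2196922}{69}\right) = 23409 - \left(- \frac{12848}{69} + 33124 - \frac{2196922}{69}\right) = 23409 - \frac{25262}{23} = \frac{513145}{23}$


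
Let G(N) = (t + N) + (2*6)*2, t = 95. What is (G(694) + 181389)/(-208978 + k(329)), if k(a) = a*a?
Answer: -60734/33579 ≈ -1.8087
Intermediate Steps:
k(a) = a²
G(N) = 119 + N (G(N) = (95 + N) + (2*6)*2 = (95 + N) + 12*2 = (95 + N) + 24 = 119 + N)
(G(694) + 181389)/(-208978 + k(329)) = ((119 + 694) + 181389)/(-208978 + 329²) = (813 + 181389)/(-208978 + 108241) = 182202/(-100737) = 182202*(-1/100737) = -60734/33579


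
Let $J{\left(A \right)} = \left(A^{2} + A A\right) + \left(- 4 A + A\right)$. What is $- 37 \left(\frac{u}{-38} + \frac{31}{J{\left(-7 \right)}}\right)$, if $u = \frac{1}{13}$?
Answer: $- \frac{562215}{58786} \approx -9.5638$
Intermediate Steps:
$J{\left(A \right)} = - 3 A + 2 A^{2}$ ($J{\left(A \right)} = \left(A^{2} + A^{2}\right) - 3 A = 2 A^{2} - 3 A = - 3 A + 2 A^{2}$)
$u = \frac{1}{13} \approx 0.076923$
$- 37 \left(\frac{u}{-38} + \frac{31}{J{\left(-7 \right)}}\right) = - 37 \left(\frac{1}{13 \left(-38\right)} + \frac{31}{\left(-7\right) \left(-3 + 2 \left(-7\right)\right)}\right) = - 37 \left(\frac{1}{13} \left(- \frac{1}{38}\right) + \frac{31}{\left(-7\right) \left(-3 - 14\right)}\right) = - 37 \left(- \frac{1}{494} + \frac{31}{\left(-7\right) \left(-17\right)}\right) = - 37 \left(- \frac{1}{494} + \frac{31}{119}\right) = \left(-37\right) \frac{15195}{58786} = - \frac{562215}{58786}$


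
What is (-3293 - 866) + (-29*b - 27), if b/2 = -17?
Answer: -3200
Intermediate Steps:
b = -34 (b = 2*(-17) = -34)
(-3293 - 866) + (-29*b - 27) = (-3293 - 866) + (-29*(-34) - 27) = -4159 + (986 - 27) = -4159 + 959 = -3200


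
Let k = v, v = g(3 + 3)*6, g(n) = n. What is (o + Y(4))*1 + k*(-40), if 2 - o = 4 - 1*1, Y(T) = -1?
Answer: -1442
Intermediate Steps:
v = 36 (v = (3 + 3)*6 = 6*6 = 36)
k = 36
o = -1 (o = 2 - (4 - 1*1) = 2 - (4 - 1) = 2 - 1*3 = 2 - 3 = -1)
(o + Y(4))*1 + k*(-40) = (-1 - 1)*1 + 36*(-40) = -2*1 - 1440 = -2 - 1440 = -1442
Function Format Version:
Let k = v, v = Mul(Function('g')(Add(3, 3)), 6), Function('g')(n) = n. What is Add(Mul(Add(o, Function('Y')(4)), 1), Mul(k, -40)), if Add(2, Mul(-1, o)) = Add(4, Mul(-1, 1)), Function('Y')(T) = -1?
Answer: -1442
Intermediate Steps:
v = 36 (v = Mul(Add(3, 3), 6) = Mul(6, 6) = 36)
k = 36
o = -1 (o = Add(2, Mul(-1, Add(4, Mul(-1, 1)))) = Add(2, Mul(-1, Add(4, -1))) = Add(2, Mul(-1, 3)) = Add(2, -3) = -1)
Add(Mul(Add(o, Function('Y')(4)), 1), Mul(k, -40)) = Add(Mul(Add(-1, -1), 1), Mul(36, -40)) = Add(Mul(-2, 1), -1440) = Add(-2, -1440) = -1442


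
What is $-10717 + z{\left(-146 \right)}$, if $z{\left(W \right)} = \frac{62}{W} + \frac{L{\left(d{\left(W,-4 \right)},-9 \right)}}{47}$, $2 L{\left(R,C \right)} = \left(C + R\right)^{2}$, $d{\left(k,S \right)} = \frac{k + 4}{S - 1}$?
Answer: $- \frac{1837887343}{171550} \approx -10713.0$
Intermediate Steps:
$d{\left(k,S \right)} = \frac{4 + k}{-1 + S}$
$L{\left(R,C \right)} = \frac{\left(C + R\right)^{2}}{2}$
$z{\left(W \right)} = \frac{62}{W} + \frac{\left(- \frac{49}{5} - \frac{W}{5}\right)^{2}}{94}$ ($z{\left(W \right)} = \frac{62}{W} + \frac{\frac{1}{2} \left(-9 + \frac{4 + W}{-1 - 4}\right)^{2}}{47} = \frac{62}{W} + \frac{\left(-9 + \frac{4 + W}{-5}\right)^{2}}{2} \cdot \frac{1}{47} = \frac{62}{W} + \frac{\left(-9 - \frac{4 + W}{5}\right)^{2}}{2} \cdot \frac{1}{47} = \frac{62}{W} + \frac{\left(-9 - \left(\frac{4}{5} + \frac{W}{5}\right)\right)^{2}}{2} \cdot \frac{1}{47} = \frac{62}{W} + \frac{\left(- \frac{49}{5} - \frac{W}{5}\right)^{2}}{2} \cdot \frac{1}{47} = \frac{62}{W} + \frac{\left(- \frac{49}{5} - \frac{W}{5}\right)^{2}}{94}$)
$-10717 + z{\left(-146 \right)} = -10717 + \left(\frac{62}{-146} + \frac{\left(49 - 146\right)^{2}}{2350}\right) = -10717 + \left(62 \left(- \frac{1}{146}\right) + \frac{\left(-97\right)^{2}}{2350}\right) = -10717 + \left(- \frac{31}{73} + \frac{1}{2350} \cdot 9409\right) = -10717 + \left(- \frac{31}{73} + \frac{9409}{2350}\right) = -10717 + \frac{614007}{171550} = - \frac{1837887343}{171550}$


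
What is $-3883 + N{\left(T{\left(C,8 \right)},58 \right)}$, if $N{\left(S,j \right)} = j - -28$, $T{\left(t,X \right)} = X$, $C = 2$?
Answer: $-3797$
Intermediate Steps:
$N{\left(S,j \right)} = 28 + j$ ($N{\left(S,j \right)} = j + 28 = 28 + j$)
$-3883 + N{\left(T{\left(C,8 \right)},58 \right)} = -3883 + \left(28 + 58\right) = -3883 + 86 = -3797$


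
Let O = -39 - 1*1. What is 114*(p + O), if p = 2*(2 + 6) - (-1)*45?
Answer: 2394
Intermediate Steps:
O = -40 (O = -39 - 1 = -40)
p = 61 (p = 2*8 - 1*(-45) = 16 + 45 = 61)
114*(p + O) = 114*(61 - 40) = 114*21 = 2394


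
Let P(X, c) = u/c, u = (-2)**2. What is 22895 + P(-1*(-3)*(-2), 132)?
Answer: 755536/33 ≈ 22895.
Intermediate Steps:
u = 4
P(X, c) = 4/c
22895 + P(-1*(-3)*(-2), 132) = 22895 + 4/132 = 22895 + 4*(1/132) = 22895 + 1/33 = 755536/33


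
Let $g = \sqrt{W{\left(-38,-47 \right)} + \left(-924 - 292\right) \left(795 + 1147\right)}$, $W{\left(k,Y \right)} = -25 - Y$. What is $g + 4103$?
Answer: $4103 + 5 i \sqrt{94458} \approx 4103.0 + 1536.7 i$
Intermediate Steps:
$g = 5 i \sqrt{94458}$ ($g = \sqrt{\left(-25 - -47\right) + \left(-924 - 292\right) \left(795 + 1147\right)} = \sqrt{\left(-25 + 47\right) - 2361472} = \sqrt{22 - 2361472} = \sqrt{-2361450} = 5 i \sqrt{94458} \approx 1536.7 i$)
$g + 4103 = 5 i \sqrt{94458} + 4103 = 4103 + 5 i \sqrt{94458}$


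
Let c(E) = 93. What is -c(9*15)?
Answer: -93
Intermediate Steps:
-c(9*15) = -1*93 = -93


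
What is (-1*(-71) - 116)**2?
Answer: 2025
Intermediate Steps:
(-1*(-71) - 116)**2 = (71 - 116)**2 = (-45)**2 = 2025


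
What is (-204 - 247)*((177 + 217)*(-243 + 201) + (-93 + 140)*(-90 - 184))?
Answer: 13271126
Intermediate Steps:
(-204 - 247)*((177 + 217)*(-243 + 201) + (-93 + 140)*(-90 - 184)) = -451*(394*(-42) + 47*(-274)) = -451*(-16548 - 12878) = -451*(-29426) = 13271126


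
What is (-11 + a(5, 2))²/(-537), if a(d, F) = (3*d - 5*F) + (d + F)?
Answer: -1/537 ≈ -0.0018622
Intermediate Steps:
a(d, F) = -4*F + 4*d (a(d, F) = (-5*F + 3*d) + (F + d) = -4*F + 4*d)
(-11 + a(5, 2))²/(-537) = (-11 + (-4*2 + 4*5))²/(-537) = (-11 + (-8 + 20))²*(-1/537) = (-11 + 12)²*(-1/537) = 1²*(-1/537) = 1*(-1/537) = -1/537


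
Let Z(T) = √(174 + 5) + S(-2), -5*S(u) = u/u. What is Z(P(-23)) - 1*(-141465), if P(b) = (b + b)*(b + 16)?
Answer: 707324/5 + √179 ≈ 1.4148e+5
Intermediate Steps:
S(u) = -⅕ (S(u) = -u/(5*u) = -⅕*1 = -⅕)
P(b) = 2*b*(16 + b) (P(b) = (2*b)*(16 + b) = 2*b*(16 + b))
Z(T) = -⅕ + √179 (Z(T) = √(174 + 5) - ⅕ = √179 - ⅕ = -⅕ + √179)
Z(P(-23)) - 1*(-141465) = (-⅕ + √179) - 1*(-141465) = (-⅕ + √179) + 141465 = 707324/5 + √179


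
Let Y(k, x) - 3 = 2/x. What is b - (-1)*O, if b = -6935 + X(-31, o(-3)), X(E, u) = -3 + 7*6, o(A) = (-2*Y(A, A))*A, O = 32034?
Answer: 25138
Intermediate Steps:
Y(k, x) = 3 + 2/x
o(A) = A*(-6 - 4/A) (o(A) = (-2*(3 + 2/A))*A = (-6 - 4/A)*A = A*(-6 - 4/A))
X(E, u) = 39 (X(E, u) = -3 + 42 = 39)
b = -6896 (b = -6935 + 39 = -6896)
b - (-1)*O = -6896 - (-1)*32034 = -6896 - 1*(-32034) = -6896 + 32034 = 25138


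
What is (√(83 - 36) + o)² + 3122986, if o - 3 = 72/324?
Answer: 252966514/81 + 58*√47/9 ≈ 3.1231e+6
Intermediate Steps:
o = 29/9 (o = 3 + 72/324 = 3 + 72*(1/324) = 3 + 2/9 = 29/9 ≈ 3.2222)
(√(83 - 36) + o)² + 3122986 = (√(83 - 36) + 29/9)² + 3122986 = (√47 + 29/9)² + 3122986 = (29/9 + √47)² + 3122986 = 3122986 + (29/9 + √47)²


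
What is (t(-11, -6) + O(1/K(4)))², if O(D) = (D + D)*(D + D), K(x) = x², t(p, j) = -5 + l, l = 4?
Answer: 3969/4096 ≈ 0.96899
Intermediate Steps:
t(p, j) = -1 (t(p, j) = -5 + 4 = -1)
O(D) = 4*D² (O(D) = (2*D)*(2*D) = 4*D²)
(t(-11, -6) + O(1/K(4)))² = (-1 + 4*(1/(4²))²)² = (-1 + 4*(1/16)²)² = (-1 + 4*(1/256))² = (-1 + 1/64)² = (-63/64)² = 3969/4096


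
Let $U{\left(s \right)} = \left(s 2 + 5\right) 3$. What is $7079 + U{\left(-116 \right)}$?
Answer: $6398$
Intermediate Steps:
$U{\left(s \right)} = 15 + 6 s$ ($U{\left(s \right)} = \left(2 s + 5\right) 3 = \left(5 + 2 s\right) 3 = 15 + 6 s$)
$7079 + U{\left(-116 \right)} = 7079 + \left(15 + 6 \left(-116\right)\right) = 7079 + \left(15 - 696\right) = 7079 - 681 = 6398$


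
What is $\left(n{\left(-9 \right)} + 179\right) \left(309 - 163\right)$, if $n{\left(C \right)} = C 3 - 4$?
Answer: $21608$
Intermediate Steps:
$n{\left(C \right)} = -4 + 3 C$ ($n{\left(C \right)} = 3 C - 4 = -4 + 3 C$)
$\left(n{\left(-9 \right)} + 179\right) \left(309 - 163\right) = \left(\left(-4 + 3 \left(-9\right)\right) + 179\right) \left(309 - 163\right) = \left(\left(-4 - 27\right) + 179\right) 146 = \left(-31 + 179\right) 146 = 148 \cdot 146 = 21608$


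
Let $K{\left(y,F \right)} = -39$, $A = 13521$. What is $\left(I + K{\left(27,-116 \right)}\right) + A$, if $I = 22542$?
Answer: $36024$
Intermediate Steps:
$\left(I + K{\left(27,-116 \right)}\right) + A = \left(22542 - 39\right) + 13521 = 22503 + 13521 = 36024$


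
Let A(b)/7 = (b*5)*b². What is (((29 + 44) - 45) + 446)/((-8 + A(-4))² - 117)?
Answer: 474/5053387 ≈ 9.3799e-5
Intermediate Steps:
A(b) = 35*b³ (A(b) = 7*((b*5)*b²) = 7*((5*b)*b²) = 7*(5*b³) = 35*b³)
(((29 + 44) - 45) + 446)/((-8 + A(-4))² - 117) = (((29 + 44) - 45) + 446)/((-8 + 35*(-4)³)² - 117) = ((73 - 45) + 446)/((-8 + 35*(-64))² - 117) = (28 + 446)/((-8 - 2240)² - 117) = 474/((-2248)² - 117) = 474/(5053504 - 117) = 474/5053387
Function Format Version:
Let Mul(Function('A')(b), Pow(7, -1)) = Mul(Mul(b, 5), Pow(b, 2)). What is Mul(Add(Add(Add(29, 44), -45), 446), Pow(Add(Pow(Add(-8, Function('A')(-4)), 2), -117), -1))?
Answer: Rational(474, 5053387) ≈ 9.3799e-5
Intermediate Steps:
Function('A')(b) = Mul(35, Pow(b, 3)) (Function('A')(b) = Mul(7, Mul(Mul(b, 5), Pow(b, 2))) = Mul(7, Mul(Mul(5, b), Pow(b, 2))) = Mul(7, Mul(5, Pow(b, 3))) = Mul(35, Pow(b, 3)))
Mul(Add(Add(Add(29, 44), -45), 446), Pow(Add(Pow(Add(-8, Function('A')(-4)), 2), -117), -1)) = Mul(Add(Add(Add(29, 44), -45), 446), Pow(Add(Pow(Add(-8, Mul(35, Pow(-4, 3))), 2), -117), -1)) = Mul(Add(Add(73, -45), 446), Pow(Add(Pow(Add(-8, Mul(35, -64)), 2), -117), -1)) = Mul(Add(28, 446), Pow(Add(Pow(Add(-8, -2240), 2), -117), -1)) = Mul(474, Pow(Add(Pow(-2248, 2), -117), -1)) = Mul(474, Pow(Add(5053504, -117), -1)) = Mul(474, Pow(5053387, -1)) = Mul(474, Rational(1, 5053387)) = Rational(474, 5053387)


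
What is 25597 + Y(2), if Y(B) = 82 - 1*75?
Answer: 25604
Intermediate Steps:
Y(B) = 7 (Y(B) = 82 - 75 = 7)
25597 + Y(2) = 25597 + 7 = 25604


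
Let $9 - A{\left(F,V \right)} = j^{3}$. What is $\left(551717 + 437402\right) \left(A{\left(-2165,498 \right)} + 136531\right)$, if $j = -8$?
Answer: $135560737188$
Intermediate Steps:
$A{\left(F,V \right)} = 521$ ($A{\left(F,V \right)} = 9 - \left(-8\right)^{3} = 9 - -512 = 9 + 512 = 521$)
$\left(551717 + 437402\right) \left(A{\left(-2165,498 \right)} + 136531\right) = \left(551717 + 437402\right) \left(521 + 136531\right) = 989119 \cdot 137052 = 135560737188$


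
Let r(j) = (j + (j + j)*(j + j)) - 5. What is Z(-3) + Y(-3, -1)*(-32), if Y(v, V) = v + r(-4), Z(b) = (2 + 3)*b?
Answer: -1679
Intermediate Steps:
Z(b) = 5*b
r(j) = -5 + j + 4*j² (r(j) = (j + (2*j)*(2*j)) - 5 = (j + 4*j²) - 5 = -5 + j + 4*j²)
Y(v, V) = 55 + v (Y(v, V) = v + (-5 - 4 + 4*(-4)²) = v + (-5 - 4 + 4*16) = v + (-5 - 4 + 64) = v + 55 = 55 + v)
Z(-3) + Y(-3, -1)*(-32) = 5*(-3) + (55 - 3)*(-32) = -15 + 52*(-32) = -15 - 1664 = -1679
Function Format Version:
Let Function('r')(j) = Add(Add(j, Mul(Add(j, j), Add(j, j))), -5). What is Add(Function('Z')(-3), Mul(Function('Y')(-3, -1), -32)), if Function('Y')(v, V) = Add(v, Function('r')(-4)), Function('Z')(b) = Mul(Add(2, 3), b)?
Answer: -1679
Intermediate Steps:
Function('Z')(b) = Mul(5, b)
Function('r')(j) = Add(-5, j, Mul(4, Pow(j, 2))) (Function('r')(j) = Add(Add(j, Mul(Mul(2, j), Mul(2, j))), -5) = Add(Add(j, Mul(4, Pow(j, 2))), -5) = Add(-5, j, Mul(4, Pow(j, 2))))
Function('Y')(v, V) = Add(55, v) (Function('Y')(v, V) = Add(v, Add(-5, -4, Mul(4, Pow(-4, 2)))) = Add(v, Add(-5, -4, Mul(4, 16))) = Add(v, Add(-5, -4, 64)) = Add(v, 55) = Add(55, v))
Add(Function('Z')(-3), Mul(Function('Y')(-3, -1), -32)) = Add(Mul(5, -3), Mul(Add(55, -3), -32)) = Add(-15, Mul(52, -32)) = Add(-15, -1664) = -1679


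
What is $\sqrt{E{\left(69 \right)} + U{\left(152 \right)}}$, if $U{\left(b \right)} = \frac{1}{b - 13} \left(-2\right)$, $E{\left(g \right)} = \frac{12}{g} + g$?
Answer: $\frac{3 \sqrt{78540699}}{3197} \approx 8.3162$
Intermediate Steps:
$E{\left(g \right)} = g + \frac{12}{g}$
$U{\left(b \right)} = - \frac{2}{-13 + b}$ ($U{\left(b \right)} = \frac{1}{-13 + b} \left(-2\right) = - \frac{2}{-13 + b}$)
$\sqrt{E{\left(69 \right)} + U{\left(152 \right)}} = \sqrt{\left(69 + \frac{12}{69}\right) - \frac{2}{-13 + 152}} = \sqrt{\left(69 + 12 \cdot \frac{1}{69}\right) - \frac{2}{139}} = \sqrt{\left(69 + \frac{4}{23}\right) - \frac{2}{139}} = \sqrt{\frac{1591}{23} - \frac{2}{139}} = \sqrt{\frac{221103}{3197}} = \frac{3 \sqrt{78540699}}{3197}$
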